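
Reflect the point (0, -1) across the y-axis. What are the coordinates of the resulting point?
(0, -1)

Reflection across y-axis: (0, -1) → (0, -1)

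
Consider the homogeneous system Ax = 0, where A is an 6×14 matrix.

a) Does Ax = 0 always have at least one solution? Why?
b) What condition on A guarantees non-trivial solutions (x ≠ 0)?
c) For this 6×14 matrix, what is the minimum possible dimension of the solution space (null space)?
a) Yes, x = 0 is always a solution. b) When A has linearly dependent columns (rank < n). c) Minimum nullity = 8.

a) x = 0 satisfies A·0 = 0, so the zero vector is always a solution.
b) Non-trivial solutions exist iff the columns of A are linearly dependent, equivalently rank(A) < n (the number of columns).
c) By rank-nullity, rank(A) + nullity(A) = n = 14. Since A has only 6 rows, rank(A) ≤ 6, so nullity(A) ≥ 14 - 6 = 8.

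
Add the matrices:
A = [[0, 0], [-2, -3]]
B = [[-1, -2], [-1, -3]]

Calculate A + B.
[[-1, -2], [-3, -6]]

Add corresponding elements:
(0)+(-1)=-1
(0)+(-2)=-2
(-2)+(-1)=-3
(-3)+(-3)=-6
A + B = [[-1, -2], [-3, -6]]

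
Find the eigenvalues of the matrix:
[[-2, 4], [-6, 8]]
λ = 2 and λ = 4

Characteristic equation: det(A - λI) = 0
λ² - (trace)λ + (det) = 0
λ² - (6)λ + (8) = 0
λ² - 6λ + 8 = 0
Solving: λ = 2, 4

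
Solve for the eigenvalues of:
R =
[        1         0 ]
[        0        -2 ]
λ = -2, 1

Solve det(R - λI) = 0. For a 2×2 matrix the characteristic equation is λ² - (trace)λ + det = 0.
trace(R) = a + d = 1 - 2 = -1.
det(R) = a*d - b*c = (1)*(-2) - (0)*(0) = -2 - 0 = -2.
Characteristic equation: λ² - (-1)λ + (-2) = 0.
Discriminant = (-1)² - 4*(-2) = 1 + 8 = 9.
λ = (-1 ± √9) / 2 = (-1 ± 3) / 2 = -2, 1.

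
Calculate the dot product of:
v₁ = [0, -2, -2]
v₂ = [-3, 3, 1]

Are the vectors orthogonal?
-8, No

The dot product is the sum of products of corresponding components.
v₁·v₂ = (0)*(-3) + (-2)*(3) + (-2)*(1) = 0 - 6 - 2 = -8.
Two vectors are orthogonal iff their dot product is 0; here the dot product is -8, so the vectors are not orthogonal.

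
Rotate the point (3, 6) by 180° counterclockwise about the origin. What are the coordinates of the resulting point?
(-3, -6)

Rotation matrix R(θ) = [[cos θ, -sin θ], [sin θ, cos θ]]; for θ = 180°:
R = [[-1, 0], [0, -1]]
Result: R × [3, 6]ᵀ = [-1·3 + (0)·6, 0·3 + (-1)·6]ᵀ = (-3, -6)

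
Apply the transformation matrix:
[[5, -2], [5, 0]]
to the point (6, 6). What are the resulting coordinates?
(18, 30)

Matrix multiplication:
[[5, -2], [5, 0]] × [6, 6]ᵀ
= [5×6 + -2×6, 5×6 + 0×6]ᵀ
= [18.0000, 30.0000]ᵀ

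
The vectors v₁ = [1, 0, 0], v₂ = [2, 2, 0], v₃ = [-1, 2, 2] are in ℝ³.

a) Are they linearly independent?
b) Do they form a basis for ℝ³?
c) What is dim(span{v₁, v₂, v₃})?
Yes independent, yes basis, dim = 3

Stack v₁, v₂, v₃ as rows of a 3×3 matrix.
[[1, 0, 0]; [2, 2, 0]; [-1, 2, 2]] is already lower triangular with nonzero diagonal entries (1, 2, 2), so its determinant is the product of the diagonal entries, det = (1)·(2)·(2) = 4 ≠ 0, and the rows are linearly independent.
Three linearly independent vectors in ℝ³ form a basis for ℝ³, so dim(span{v₁,v₂,v₃}) = 3.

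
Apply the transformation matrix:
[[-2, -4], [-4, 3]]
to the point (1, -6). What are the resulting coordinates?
(22, -22)

Matrix multiplication:
[[-2, -4], [-4, 3]] × [1, -6]ᵀ
= [-2×1 + -4×-6, -4×1 + 3×-6]ᵀ
= [22.0000, -22.0000]ᵀ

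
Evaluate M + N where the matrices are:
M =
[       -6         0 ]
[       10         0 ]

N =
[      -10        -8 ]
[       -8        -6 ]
M + N =
[      -16        -8 ]
[        2        -6 ]

Matrix addition is elementwise: (M+N)[i][j] = M[i][j] + N[i][j].
  (M+N)[0][0] = (-6) + (-10) = -16
  (M+N)[0][1] = (0) + (-8) = -8
  (M+N)[1][0] = (10) + (-8) = 2
  (M+N)[1][1] = (0) + (-6) = -6
M + N =
[      -16        -8 ]
[        2        -6 ]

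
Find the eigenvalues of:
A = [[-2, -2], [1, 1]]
λ = -1, 0

Solve det(A - λI) = 0. For a 2×2 matrix this is λ² - (trace)λ + det = 0.
trace(A) = -2 + 1 = -1.
det(A) = (-2)*(1) - (-2)*(1) = -2 + 2 = 0.
Characteristic equation: λ² - (-1)λ + (0) = 0.
Discriminant: (-1)² - 4*(0) = 1 - 0 = 1.
Roots: λ = (-1 ± √1) / 2 = -1, 0.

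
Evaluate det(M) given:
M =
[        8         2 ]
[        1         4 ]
det(M) = 30

For a 2×2 matrix [[a, b], [c, d]], det = a*d - b*c.
det(M) = (8)*(4) - (2)*(1) = 32 - 2 = 30.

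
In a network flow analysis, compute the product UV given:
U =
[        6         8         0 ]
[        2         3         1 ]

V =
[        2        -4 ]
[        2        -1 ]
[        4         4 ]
UV =
[       28       -32 ]
[       14        -7 ]

Matrix multiplication: (UV)[i][j] = sum over k of U[i][k] * V[k][j].
  (UV)[0][0] = (6)*(2) + (8)*(2) + (0)*(4) = 28
  (UV)[0][1] = (6)*(-4) + (8)*(-1) + (0)*(4) = -32
  (UV)[1][0] = (2)*(2) + (3)*(2) + (1)*(4) = 14
  (UV)[1][1] = (2)*(-4) + (3)*(-1) + (1)*(4) = -7
UV =
[       28       -32 ]
[       14        -7 ]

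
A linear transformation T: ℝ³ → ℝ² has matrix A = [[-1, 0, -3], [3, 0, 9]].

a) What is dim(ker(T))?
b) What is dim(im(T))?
dim(ker) = 2, dim(im) = 1

Observe that row 2 = -3 × row 1 (so the rows are linearly dependent).
Thus rank(A) = 1 (only one linearly independent row).
dim(im(T)) = rank(A) = 1.
By the rank-nullity theorem applied to T: ℝ³ → ℝ², rank(A) + nullity(A) = 3 (the domain dimension), so dim(ker(T)) = 3 - 1 = 2.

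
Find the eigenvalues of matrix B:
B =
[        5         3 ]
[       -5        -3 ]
λ = 0, 2

Solve det(B - λI) = 0. For a 2×2 matrix the characteristic equation is λ² - (trace)λ + det = 0.
trace(B) = a + d = 5 - 3 = 2.
det(B) = a*d - b*c = (5)*(-3) - (3)*(-5) = -15 + 15 = 0.
Characteristic equation: λ² - (2)λ + (0) = 0.
Discriminant = (2)² - 4*(0) = 4 - 0 = 4.
λ = (2 ± √4) / 2 = (2 ± 2) / 2 = 0, 2.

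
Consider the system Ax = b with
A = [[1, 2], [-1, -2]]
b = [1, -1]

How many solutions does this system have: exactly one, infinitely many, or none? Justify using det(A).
Infinitely many solutions

det(A) = (1)*(-2) - (2)*(-1) = 0, so A is singular (column 2 is 2 times column 1).
b = [1, -1] = 1 * column 1 of A, so b lies in the column space of A.
A singular matrix whose right-hand side is in its column space gives a 1-parameter family of solutions — infinitely many.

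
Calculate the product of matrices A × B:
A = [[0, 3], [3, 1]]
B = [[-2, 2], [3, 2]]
[[9, 6], [-3, 8]]

Matrix multiplication:
C[0][0] = 0×-2 + 3×3 = 9
C[0][1] = 0×2 + 3×2 = 6
C[1][0] = 3×-2 + 1×3 = -3
C[1][1] = 3×2 + 1×2 = 8
Result: [[9, 6], [-3, 8]]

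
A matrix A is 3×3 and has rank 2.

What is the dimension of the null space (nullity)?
1

The rank-nullity theorem for an m×n matrix states:
rank(A) + nullity(A) = n (the number of columns).
Here n = 3 and rank(A) = 2, so nullity(A) = 3 - 2 = 1.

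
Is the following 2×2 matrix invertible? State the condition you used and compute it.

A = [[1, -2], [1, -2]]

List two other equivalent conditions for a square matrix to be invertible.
No, not invertible; det(A) = 0 (two rows are equal, so the rows are linearly dependent). Equivalent conditions (failing for this A): rank(A) < 2; Ax = 0 has non-trivial solutions; 0 is an eigenvalue; the columns are linearly dependent.

To check invertibility, compute det(A).
In this matrix, row 0 and the last row are identical, so one row is a scalar multiple of another and the rows are linearly dependent.
A matrix with linearly dependent rows has det = 0 and is not invertible.
Equivalent failed conditions:
- rank(A) < 2.
- Ax = 0 has non-trivial solutions.
- 0 is an eigenvalue.
- The columns are linearly dependent.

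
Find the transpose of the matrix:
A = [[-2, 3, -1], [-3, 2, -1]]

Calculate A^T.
[[-2, -3], [3, 2], [-1, -1]]

The transpose sends entry (i,j) to (j,i); rows become columns.
Row 0 of A: [-2, 3, -1] -> column 0 of A^T.
Row 1 of A: [-3, 2, -1] -> column 1 of A^T.
A^T = [[-2, -3], [3, 2], [-1, -1]]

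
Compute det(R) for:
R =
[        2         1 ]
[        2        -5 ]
det(R) = -12

For a 2×2 matrix [[a, b], [c, d]], det = a*d - b*c.
det(R) = (2)*(-5) - (1)*(2) = -10 - 2 = -12.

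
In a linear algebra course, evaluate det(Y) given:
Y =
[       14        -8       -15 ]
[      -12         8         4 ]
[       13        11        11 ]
det(Y) = 2684

Expand along row 0 (cofactor expansion): det(Y) = a*(e*i - f*h) - b*(d*i - f*g) + c*(d*h - e*g), where the 3×3 is [[a, b, c], [d, e, f], [g, h, i]].
Minor M_00 = (8)*(11) - (4)*(11) = 88 - 44 = 44.
Minor M_01 = (-12)*(11) - (4)*(13) = -132 - 52 = -184.
Minor M_02 = (-12)*(11) - (8)*(13) = -132 - 104 = -236.
det(Y) = (14)*(44) - (-8)*(-184) + (-15)*(-236) = 616 - 1472 + 3540 = 2684.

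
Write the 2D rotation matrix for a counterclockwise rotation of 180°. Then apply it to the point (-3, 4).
R = [[-1, 0], [0, -1]]; R·(-3, 4) = (3, -4)

Rotation matrix formula: R(θ) = [[cos θ, -sin θ], [sin θ, cos θ]]
For θ = 180°:
cos(180°) = -1
sin(180°) = 0
R = [[-1, 0], [0, -1]]
Apply to (-3, 4): [-1·-3 + (0)·4, 0·-3 + -1·4] = (3, -4)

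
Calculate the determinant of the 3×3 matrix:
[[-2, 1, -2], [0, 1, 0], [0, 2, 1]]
-2

Expansion along first row:
det = -2·det([[1,0],[2,1]]) - 1·det([[0,0],[0,1]]) + -2·det([[0,1],[0,2]])
    = -2·(1·1 - 0·2) - 1·(0·1 - 0·0) + -2·(0·2 - 1·0)
    = -2·1 - 1·0 + -2·0
    = -2 + 0 + 0 = -2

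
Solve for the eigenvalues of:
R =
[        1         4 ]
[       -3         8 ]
λ = 4, 5

Solve det(R - λI) = 0. For a 2×2 matrix the characteristic equation is λ² - (trace)λ + det = 0.
trace(R) = a + d = 1 + 8 = 9.
det(R) = a*d - b*c = (1)*(8) - (4)*(-3) = 8 + 12 = 20.
Characteristic equation: λ² - (9)λ + (20) = 0.
Discriminant = (9)² - 4*(20) = 81 - 80 = 1.
λ = (9 ± √1) / 2 = (9 ± 1) / 2 = 4, 5.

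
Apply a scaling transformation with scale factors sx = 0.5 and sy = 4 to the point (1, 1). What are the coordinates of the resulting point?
(0.5, 4)

Scaling matrix:
[[0.50, 0], [0, 4]]
Result: (1 × 0.5, 1 × 4) = (0.5, 4)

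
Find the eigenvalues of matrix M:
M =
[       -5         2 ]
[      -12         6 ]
λ = -2, 3

Solve det(M - λI) = 0. For a 2×2 matrix the characteristic equation is λ² - (trace)λ + det = 0.
trace(M) = a + d = -5 + 6 = 1.
det(M) = a*d - b*c = (-5)*(6) - (2)*(-12) = -30 + 24 = -6.
Characteristic equation: λ² - (1)λ + (-6) = 0.
Discriminant = (1)² - 4*(-6) = 1 + 24 = 25.
λ = (1 ± √25) / 2 = (1 ± 5) / 2 = -2, 3.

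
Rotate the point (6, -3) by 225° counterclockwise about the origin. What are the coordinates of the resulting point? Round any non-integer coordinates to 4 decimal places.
(-6.3640, -2.1213)

Rotation matrix R(θ) = [[cos θ, -sin θ], [sin θ, cos θ]]; for θ = 225°:
R = [[-√2/2, √2/2], [-√2/2, -√2/2]]
Result: R × [6, -3]ᵀ = [-√2/2·6 + (√2/2)·-3, -√2/2·6 + (-√2/2)·-3]ᵀ = (-6.3640, -2.1213)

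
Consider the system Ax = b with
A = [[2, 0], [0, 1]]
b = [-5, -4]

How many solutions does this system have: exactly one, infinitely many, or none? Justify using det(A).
Exactly one solution

Compute det(A) = (2)*(1) - (0)*(0) = 2.
Because det(A) ≠ 0, A is invertible and Ax = b has a unique solution for every b (here x = A⁻¹ b).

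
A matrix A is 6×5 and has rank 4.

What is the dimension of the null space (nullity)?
1

The rank-nullity theorem for an m×n matrix states:
rank(A) + nullity(A) = n (the number of columns).
Here n = 5 and rank(A) = 4, so nullity(A) = 5 - 4 = 1.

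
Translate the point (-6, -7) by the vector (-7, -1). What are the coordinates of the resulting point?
(-13, -8)

Translation by (-7, -1):
x' = -6 + -7 = -13
y' = -7 + -1 = -8
Homogeneous matrix: [[1, 0, -7], [0, 1, -1], [0, 0, 1]]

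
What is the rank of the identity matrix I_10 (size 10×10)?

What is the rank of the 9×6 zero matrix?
rank(I_10) = 10, rank(0) = 0

The identity I_10 has 10 columns that are the standard basis vectors e_1, …, e_10. These are linearly independent, so all 10 columns are pivots and rank(I_10) = 10.
The 9×6 zero matrix has every entry zero, so every row is the zero row and there are no pivots; rank(0) = 0.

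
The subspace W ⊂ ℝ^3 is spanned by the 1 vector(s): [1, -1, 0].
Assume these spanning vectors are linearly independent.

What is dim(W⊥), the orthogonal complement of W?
dim(W⊥) = 2

For any subspace W of ℝ^n, dim(W) + dim(W⊥) = n (the whole-space dimension).
Here the given 1 vectors are linearly independent, so dim(W) = 1.
Thus dim(W⊥) = n - dim(W) = 3 - 1 = 2.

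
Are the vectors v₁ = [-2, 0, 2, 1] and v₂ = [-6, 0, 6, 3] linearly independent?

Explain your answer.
No, linearly dependent (v₂ = 3·v₁)

Check whether there is a scalar k with v₂ = k·v₁.
Comparing components, k = 3 satisfies 3·[-2, 0, 2, 1] = [-6, 0, 6, 3].
Since v₂ is a scalar multiple of v₁, the two vectors are linearly dependent.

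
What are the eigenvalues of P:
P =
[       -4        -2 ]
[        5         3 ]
λ = -2, 1

Solve det(P - λI) = 0. For a 2×2 matrix the characteristic equation is λ² - (trace)λ + det = 0.
trace(P) = a + d = -4 + 3 = -1.
det(P) = a*d - b*c = (-4)*(3) - (-2)*(5) = -12 + 10 = -2.
Characteristic equation: λ² - (-1)λ + (-2) = 0.
Discriminant = (-1)² - 4*(-2) = 1 + 8 = 9.
λ = (-1 ± √9) / 2 = (-1 ± 3) / 2 = -2, 1.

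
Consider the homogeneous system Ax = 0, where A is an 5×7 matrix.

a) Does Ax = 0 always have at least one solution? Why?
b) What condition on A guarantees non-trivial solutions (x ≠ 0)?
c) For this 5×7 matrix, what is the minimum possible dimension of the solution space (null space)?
a) Yes, x = 0 is always a solution. b) When A has linearly dependent columns (rank < n). c) Minimum nullity = 2.

a) x = 0 satisfies A·0 = 0, so the zero vector is always a solution.
b) Non-trivial solutions exist iff the columns of A are linearly dependent, equivalently rank(A) < n (the number of columns).
c) By rank-nullity, rank(A) + nullity(A) = n = 7. Since A has only 5 rows, rank(A) ≤ 5, so nullity(A) ≥ 7 - 5 = 2.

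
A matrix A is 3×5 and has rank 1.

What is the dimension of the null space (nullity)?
4

The rank-nullity theorem for an m×n matrix states:
rank(A) + nullity(A) = n (the number of columns).
Here n = 5 and rank(A) = 1, so nullity(A) = 5 - 1 = 4.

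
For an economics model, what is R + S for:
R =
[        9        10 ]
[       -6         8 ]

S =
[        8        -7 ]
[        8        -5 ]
R + S =
[       17         3 ]
[        2         3 ]

Matrix addition is elementwise: (R+S)[i][j] = R[i][j] + S[i][j].
  (R+S)[0][0] = (9) + (8) = 17
  (R+S)[0][1] = (10) + (-7) = 3
  (R+S)[1][0] = (-6) + (8) = 2
  (R+S)[1][1] = (8) + (-5) = 3
R + S =
[       17         3 ]
[        2         3 ]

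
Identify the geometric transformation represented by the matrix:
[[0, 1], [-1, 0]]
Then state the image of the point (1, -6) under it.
rotation by 90° clockwise (i.e., 270° counterclockwise); image of (1, -6) is (-6, -1)

This matches the form [[cos θ, -sin θ], [sin θ, cos θ]] of a rotation matrix; reading off cos θ and sin θ gives the angle.
The matrix [[0, 1], [-1, 0]] represents: rotation by 90° clockwise (i.e., 270° counterclockwise).
Applying it to (1, -6): [0·1 + 1·-6, -1·1 + 0·-6] = (-6, -1).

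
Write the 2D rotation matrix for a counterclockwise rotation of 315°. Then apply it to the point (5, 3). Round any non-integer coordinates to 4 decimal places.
R = [[√2/2, √2/2], [-√2/2, √2/2]]; R·(5, 3) = (5.6569, -1.4142)

Rotation matrix formula: R(θ) = [[cos θ, -sin θ], [sin θ, cos θ]]
For θ = 315°:
cos(315°) = √2/2
sin(315°) = -√2/2
R = [[√2/2, √2/2], [-√2/2, √2/2]]
Apply to (5, 3): [√2/2·5 + (√2/2)·3, -√2/2·5 + √2/2·3] = (5.6569, -1.4142)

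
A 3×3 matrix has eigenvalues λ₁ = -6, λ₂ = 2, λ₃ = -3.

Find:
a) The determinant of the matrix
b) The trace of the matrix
det = 36, trace = -7

Two standard eigenvalue identities:
- det(A) equals the product of the eigenvalues (counted with multiplicity).
- trace(A) equals the sum of the eigenvalues.
det(A) = (-6)*(2)*(-3) = 36.
trace(A) = -6 + 2 - 3 = -7.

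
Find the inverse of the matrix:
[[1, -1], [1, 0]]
[[0, 1], [-1, 1]]

For [[a,b],[c,d]], inverse = (1/det)·[[d,-b],[-c,a]]
det = 1·0 - -1·1 = 1
Inverse = (1/1)·[[0, 1], [-1, 1]]
        = [[0, 1], [-1, 1]]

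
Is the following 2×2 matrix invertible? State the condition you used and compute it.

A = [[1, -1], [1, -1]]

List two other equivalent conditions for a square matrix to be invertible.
No, not invertible; det(A) = 0 (two rows are equal, so the rows are linearly dependent). Equivalent conditions (failing for this A): rank(A) < 2; Ax = 0 has non-trivial solutions; 0 is an eigenvalue; the columns are linearly dependent.

To check invertibility, compute det(A).
In this matrix, row 0 and the last row are identical, so one row is a scalar multiple of another and the rows are linearly dependent.
A matrix with linearly dependent rows has det = 0 and is not invertible.
Equivalent failed conditions:
- rank(A) < 2.
- Ax = 0 has non-trivial solutions.
- 0 is an eigenvalue.
- The columns are linearly dependent.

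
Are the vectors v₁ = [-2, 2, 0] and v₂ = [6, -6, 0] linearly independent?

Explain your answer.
No, linearly dependent (v₂ = -3·v₁)

Check whether there is a scalar k with v₂ = k·v₁.
Comparing components, k = -3 satisfies -3·[-2, 2, 0] = [6, -6, 0].
Since v₂ is a scalar multiple of v₁, the two vectors are linearly dependent.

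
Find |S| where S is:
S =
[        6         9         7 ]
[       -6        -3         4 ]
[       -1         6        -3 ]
det(S) = -561

Expand along row 0 (cofactor expansion): det(S) = a*(e*i - f*h) - b*(d*i - f*g) + c*(d*h - e*g), where the 3×3 is [[a, b, c], [d, e, f], [g, h, i]].
Minor M_00 = (-3)*(-3) - (4)*(6) = 9 - 24 = -15.
Minor M_01 = (-6)*(-3) - (4)*(-1) = 18 + 4 = 22.
Minor M_02 = (-6)*(6) - (-3)*(-1) = -36 - 3 = -39.
det(S) = (6)*(-15) - (9)*(22) + (7)*(-39) = -90 - 198 - 273 = -561.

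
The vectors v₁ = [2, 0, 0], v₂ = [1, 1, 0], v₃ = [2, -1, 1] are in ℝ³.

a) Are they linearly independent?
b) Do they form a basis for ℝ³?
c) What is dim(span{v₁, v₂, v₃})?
Yes independent, yes basis, dim = 3

Stack v₁, v₂, v₃ as rows of a 3×3 matrix.
[[2, 0, 0]; [1, 1, 0]; [2, -1, 1]] is already lower triangular with nonzero diagonal entries (2, 1, 1), so its determinant is the product of the diagonal entries, det = (2)·(1)·(1) = 2 ≠ 0, and the rows are linearly independent.
Three linearly independent vectors in ℝ³ form a basis for ℝ³, so dim(span{v₁,v₂,v₃}) = 3.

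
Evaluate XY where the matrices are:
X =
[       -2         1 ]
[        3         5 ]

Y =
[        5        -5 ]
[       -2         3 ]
XY =
[      -12        13 ]
[        5         0 ]

Matrix multiplication: (XY)[i][j] = sum over k of X[i][k] * Y[k][j].
  (XY)[0][0] = (-2)*(5) + (1)*(-2) = -12
  (XY)[0][1] = (-2)*(-5) + (1)*(3) = 13
  (XY)[1][0] = (3)*(5) + (5)*(-2) = 5
  (XY)[1][1] = (3)*(-5) + (5)*(3) = 0
XY =
[      -12        13 ]
[        5         0 ]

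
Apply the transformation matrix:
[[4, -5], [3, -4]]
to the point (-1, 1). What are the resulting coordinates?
(-9, -7)

Matrix multiplication:
[[4, -5], [3, -4]] × [-1, 1]ᵀ
= [4×-1 + -5×1, 3×-1 + -4×1]ᵀ
= [-9.0000, -7.0000]ᵀ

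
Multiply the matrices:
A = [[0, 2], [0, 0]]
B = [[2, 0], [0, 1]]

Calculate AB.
[[0, 2], [0, 0]]

Each entry (i,j) of AB = sum over k of A[i][k]*B[k][j].
(AB)[0][0] = (0)*(2) + (2)*(0) = 0
(AB)[0][1] = (0)*(0) + (2)*(1) = 2
(AB)[1][0] = (0)*(2) + (0)*(0) = 0
(AB)[1][1] = (0)*(0) + (0)*(1) = 0
AB = [[0, 2], [0, 0]]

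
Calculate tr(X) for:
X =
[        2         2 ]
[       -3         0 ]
tr(X) = 2 + 0 = 2

The trace of a square matrix is the sum of its diagonal entries.
Diagonal entries of X: X[0][0] = 2, X[1][1] = 0.
tr(X) = 2 + 0 = 2.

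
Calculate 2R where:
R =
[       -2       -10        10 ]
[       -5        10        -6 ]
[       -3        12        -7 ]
2R =
[       -4       -20        20 ]
[      -10        20       -12 ]
[       -6        24       -14 ]

Scalar multiplication is elementwise: (2R)[i][j] = 2 * R[i][j].
  (2R)[0][0] = 2 * (-2) = -4
  (2R)[0][1] = 2 * (-10) = -20
  (2R)[0][2] = 2 * (10) = 20
  (2R)[1][0] = 2 * (-5) = -10
  (2R)[1][1] = 2 * (10) = 20
  (2R)[1][2] = 2 * (-6) = -12
  (2R)[2][0] = 2 * (-3) = -6
  (2R)[2][1] = 2 * (12) = 24
  (2R)[2][2] = 2 * (-7) = -14
2R =
[       -4       -20        20 ]
[      -10        20       -12 ]
[       -6        24       -14 ]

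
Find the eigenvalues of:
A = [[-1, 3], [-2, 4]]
λ = 1, 2

Solve det(A - λI) = 0. For a 2×2 matrix this is λ² - (trace)λ + det = 0.
trace(A) = -1 + 4 = 3.
det(A) = (-1)*(4) - (3)*(-2) = -4 + 6 = 2.
Characteristic equation: λ² - (3)λ + (2) = 0.
Discriminant: (3)² - 4*(2) = 9 - 8 = 1.
Roots: λ = (3 ± √1) / 2 = 1, 2.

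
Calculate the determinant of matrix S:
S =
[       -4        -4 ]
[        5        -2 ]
det(S) = 28

For a 2×2 matrix [[a, b], [c, d]], det = a*d - b*c.
det(S) = (-4)*(-2) - (-4)*(5) = 8 + 20 = 28.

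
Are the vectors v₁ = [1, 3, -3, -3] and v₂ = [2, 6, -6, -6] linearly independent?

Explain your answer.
No, linearly dependent (v₂ = 2·v₁)

Check whether there is a scalar k with v₂ = k·v₁.
Comparing components, k = 2 satisfies 2·[1, 3, -3, -3] = [2, 6, -6, -6].
Since v₂ is a scalar multiple of v₁, the two vectors are linearly dependent.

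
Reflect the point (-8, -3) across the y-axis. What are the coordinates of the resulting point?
(8, -3)

Reflection across y-axis: (-8, -3) → (8, -3)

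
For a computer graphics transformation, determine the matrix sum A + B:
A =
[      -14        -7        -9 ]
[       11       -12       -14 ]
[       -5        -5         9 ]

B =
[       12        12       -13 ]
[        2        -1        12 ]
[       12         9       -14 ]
A + B =
[       -2         5       -22 ]
[       13       -13        -2 ]
[        7         4        -5 ]

Matrix addition is elementwise: (A+B)[i][j] = A[i][j] + B[i][j].
  (A+B)[0][0] = (-14) + (12) = -2
  (A+B)[0][1] = (-7) + (12) = 5
  (A+B)[0][2] = (-9) + (-13) = -22
  (A+B)[1][0] = (11) + (2) = 13
  (A+B)[1][1] = (-12) + (-1) = -13
  (A+B)[1][2] = (-14) + (12) = -2
  (A+B)[2][0] = (-5) + (12) = 7
  (A+B)[2][1] = (-5) + (9) = 4
  (A+B)[2][2] = (9) + (-14) = -5
A + B =
[       -2         5       -22 ]
[       13       -13        -2 ]
[        7         4        -5 ]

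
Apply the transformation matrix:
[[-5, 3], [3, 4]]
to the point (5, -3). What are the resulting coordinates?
(-34, 3)

Matrix multiplication:
[[-5, 3], [3, 4]] × [5, -3]ᵀ
= [-5×5 + 3×-3, 3×5 + 4×-3]ᵀ
= [-34.0000, 3.0000]ᵀ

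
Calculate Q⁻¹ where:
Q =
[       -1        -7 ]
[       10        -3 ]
det(Q) = 73
Q⁻¹ =
[    -3/73      7/73 ]
[   -10/73     -1/73 ]

For a 2×2 matrix Q = [[a, b], [c, d]] with det(Q) ≠ 0, Q⁻¹ = (1/det(Q)) * [[d, -b], [-c, a]].
det(Q) = (-1)*(-3) - (-7)*(10) = 3 + 70 = 73.
Q⁻¹ = (1/73) * [[-3, 7], [-10, -1]].
Dividing each entry by 73 and reducing:
Q⁻¹ =
[    -3/73      7/73 ]
[   -10/73     -1/73 ]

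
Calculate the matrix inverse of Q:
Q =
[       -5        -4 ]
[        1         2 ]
det(Q) = -6
Q⁻¹ =
[     -1/3      -2/3 ]
[      1/6       5/6 ]

For a 2×2 matrix Q = [[a, b], [c, d]] with det(Q) ≠ 0, Q⁻¹ = (1/det(Q)) * [[d, -b], [-c, a]].
det(Q) = (-5)*(2) - (-4)*(1) = -10 + 4 = -6.
Q⁻¹ = (1/-6) * [[2, 4], [-1, -5]].
Dividing each entry by -6 and reducing:
Q⁻¹ =
[     -1/3      -2/3 ]
[      1/6       5/6 ]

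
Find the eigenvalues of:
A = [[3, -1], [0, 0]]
λ = 0, 3

Solve det(A - λI) = 0. For a 2×2 matrix this is λ² - (trace)λ + det = 0.
trace(A) = 3 + 0 = 3.
det(A) = (3)*(0) - (-1)*(0) = 0 - 0 = 0.
Characteristic equation: λ² - (3)λ + (0) = 0.
Discriminant: (3)² - 4*(0) = 9 - 0 = 9.
Roots: λ = (3 ± √9) / 2 = 0, 3.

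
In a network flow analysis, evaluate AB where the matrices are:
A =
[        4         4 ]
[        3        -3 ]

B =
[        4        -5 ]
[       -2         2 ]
AB =
[        8       -12 ]
[       18       -21 ]

Matrix multiplication: (AB)[i][j] = sum over k of A[i][k] * B[k][j].
  (AB)[0][0] = (4)*(4) + (4)*(-2) = 8
  (AB)[0][1] = (4)*(-5) + (4)*(2) = -12
  (AB)[1][0] = (3)*(4) + (-3)*(-2) = 18
  (AB)[1][1] = (3)*(-5) + (-3)*(2) = -21
AB =
[        8       -12 ]
[       18       -21 ]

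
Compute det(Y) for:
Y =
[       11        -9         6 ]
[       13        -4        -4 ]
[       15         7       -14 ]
det(Y) = 732

Expand along row 0 (cofactor expansion): det(Y) = a*(e*i - f*h) - b*(d*i - f*g) + c*(d*h - e*g), where the 3×3 is [[a, b, c], [d, e, f], [g, h, i]].
Minor M_00 = (-4)*(-14) - (-4)*(7) = 56 + 28 = 84.
Minor M_01 = (13)*(-14) - (-4)*(15) = -182 + 60 = -122.
Minor M_02 = (13)*(7) - (-4)*(15) = 91 + 60 = 151.
det(Y) = (11)*(84) - (-9)*(-122) + (6)*(151) = 924 - 1098 + 906 = 732.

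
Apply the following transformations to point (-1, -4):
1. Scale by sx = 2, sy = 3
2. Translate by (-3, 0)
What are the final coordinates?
(-5, -12)

Step 1: Scale (-1, -4) by (sx, sy) = (2, 3) → (-2, -12)
Step 2: Translate by (-3, 0) → (-5, -12)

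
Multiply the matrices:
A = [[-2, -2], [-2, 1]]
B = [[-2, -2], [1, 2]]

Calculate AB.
[[2, 0], [5, 6]]

Each entry (i,j) of AB = sum over k of A[i][k]*B[k][j].
(AB)[0][0] = (-2)*(-2) + (-2)*(1) = 2
(AB)[0][1] = (-2)*(-2) + (-2)*(2) = 0
(AB)[1][0] = (-2)*(-2) + (1)*(1) = 5
(AB)[1][1] = (-2)*(-2) + (1)*(2) = 6
AB = [[2, 0], [5, 6]]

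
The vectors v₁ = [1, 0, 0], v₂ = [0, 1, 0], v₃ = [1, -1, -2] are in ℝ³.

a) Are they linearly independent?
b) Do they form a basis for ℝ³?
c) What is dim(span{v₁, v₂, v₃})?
Yes independent, yes basis, dim = 3

Stack v₁, v₂, v₃ as rows of a 3×3 matrix.
[[1, 0, 0]; [0, 1, 0]; [1, -1, -2]] is already lower triangular with nonzero diagonal entries (1, 1, -2), so its determinant is the product of the diagonal entries, det = (1)·(1)·(-2) = -2 ≠ 0, and the rows are linearly independent.
Three linearly independent vectors in ℝ³ form a basis for ℝ³, so dim(span{v₁,v₂,v₃}) = 3.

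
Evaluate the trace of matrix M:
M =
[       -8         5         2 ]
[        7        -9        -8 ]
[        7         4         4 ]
tr(M) = -8 - 9 + 4 = -13

The trace of a square matrix is the sum of its diagonal entries.
Diagonal entries of M: M[0][0] = -8, M[1][1] = -9, M[2][2] = 4.
tr(M) = -8 - 9 + 4 = -13.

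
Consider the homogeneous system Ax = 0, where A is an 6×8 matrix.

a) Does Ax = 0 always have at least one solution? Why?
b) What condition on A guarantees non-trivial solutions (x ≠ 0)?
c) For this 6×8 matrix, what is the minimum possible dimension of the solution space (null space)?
a) Yes, x = 0 is always a solution. b) When A has linearly dependent columns (rank < n). c) Minimum nullity = 2.

a) x = 0 satisfies A·0 = 0, so the zero vector is always a solution.
b) Non-trivial solutions exist iff the columns of A are linearly dependent, equivalently rank(A) < n (the number of columns).
c) By rank-nullity, rank(A) + nullity(A) = n = 8. Since A has only 6 rows, rank(A) ≤ 6, so nullity(A) ≥ 8 - 6 = 2.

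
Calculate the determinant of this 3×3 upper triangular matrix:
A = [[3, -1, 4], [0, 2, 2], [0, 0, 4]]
24

The determinant of a triangular matrix is the product of its diagonal entries (the off-diagonal entries above the diagonal do not affect it).
det(A) = (3) * (2) * (4) = 24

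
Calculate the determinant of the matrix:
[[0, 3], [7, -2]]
-21

For a 2×2 matrix [[a, b], [c, d]], det = ad - bc
det = (0)(-2) - (3)(7) = 0 - 21 = -21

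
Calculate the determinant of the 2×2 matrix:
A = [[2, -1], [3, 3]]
9

For A = [[a, b], [c, d]], det(A) = a*d - b*c.
det(A) = (2)*(3) - (-1)*(3) = 6 - -3 = 9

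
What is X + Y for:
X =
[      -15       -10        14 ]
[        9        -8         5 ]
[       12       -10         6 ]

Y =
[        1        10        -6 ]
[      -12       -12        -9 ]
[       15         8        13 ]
X + Y =
[      -14         0         8 ]
[       -3       -20        -4 ]
[       27        -2        19 ]

Matrix addition is elementwise: (X+Y)[i][j] = X[i][j] + Y[i][j].
  (X+Y)[0][0] = (-15) + (1) = -14
  (X+Y)[0][1] = (-10) + (10) = 0
  (X+Y)[0][2] = (14) + (-6) = 8
  (X+Y)[1][0] = (9) + (-12) = -3
  (X+Y)[1][1] = (-8) + (-12) = -20
  (X+Y)[1][2] = (5) + (-9) = -4
  (X+Y)[2][0] = (12) + (15) = 27
  (X+Y)[2][1] = (-10) + (8) = -2
  (X+Y)[2][2] = (6) + (13) = 19
X + Y =
[      -14         0         8 ]
[       -3       -20        -4 ]
[       27        -2        19 ]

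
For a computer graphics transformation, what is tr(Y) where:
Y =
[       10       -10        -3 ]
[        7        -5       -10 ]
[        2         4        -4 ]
tr(Y) = 10 - 5 - 4 = 1

The trace of a square matrix is the sum of its diagonal entries.
Diagonal entries of Y: Y[0][0] = 10, Y[1][1] = -5, Y[2][2] = -4.
tr(Y) = 10 - 5 - 4 = 1.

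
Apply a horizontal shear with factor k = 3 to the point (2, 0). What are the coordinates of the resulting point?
(2, 0)

Shear matrix for horizontal shear with factor k = 3:
[[1, 3], [0, 1]]
Result: (2, 0) → (2, 0)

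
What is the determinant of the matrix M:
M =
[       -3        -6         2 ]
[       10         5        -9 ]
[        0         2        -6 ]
det(M) = -284

Expand along row 0 (cofactor expansion): det(M) = a*(e*i - f*h) - b*(d*i - f*g) + c*(d*h - e*g), where the 3×3 is [[a, b, c], [d, e, f], [g, h, i]].
Minor M_00 = (5)*(-6) - (-9)*(2) = -30 + 18 = -12.
Minor M_01 = (10)*(-6) - (-9)*(0) = -60 - 0 = -60.
Minor M_02 = (10)*(2) - (5)*(0) = 20 - 0 = 20.
det(M) = (-3)*(-12) - (-6)*(-60) + (2)*(20) = 36 - 360 + 40 = -284.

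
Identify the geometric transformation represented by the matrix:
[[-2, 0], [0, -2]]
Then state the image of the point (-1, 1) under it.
uniform scaling by factor -2; image of (-1, 1) is (2, -2)

This is a diagonal matrix with equal entries -2, so it scales both axes by the same factor -2.
The matrix [[-2, 0], [0, -2]] represents: uniform scaling by factor -2.
Applying it to (-1, 1): [-2·-1 + 0·1, 0·-1 + -2·1] = (2, -2).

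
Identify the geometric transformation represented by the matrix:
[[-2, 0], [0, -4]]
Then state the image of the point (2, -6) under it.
non-uniform scaling by (-2, -4); image of (2, -6) is (-4, 24)

This is diagonal with distinct entries, so it scales the x-axis by -2 and the y-axis by -4.
The matrix [[-2, 0], [0, -4]] represents: non-uniform scaling by (-2, -4).
Applying it to (2, -6): [-2·2 + 0·-6, 0·2 + -4·-6] = (-4, 24).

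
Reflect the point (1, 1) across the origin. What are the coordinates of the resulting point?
(-1, -1)

Reflection across origin: (1, 1) → (-1, -1)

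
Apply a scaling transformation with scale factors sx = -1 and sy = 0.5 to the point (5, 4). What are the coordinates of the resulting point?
(-5, 2.0)

Scaling matrix:
[[-1, 0], [0, 0.50]]
Result: (5 × -1, 4 × 0.5) = (-5, 2.0)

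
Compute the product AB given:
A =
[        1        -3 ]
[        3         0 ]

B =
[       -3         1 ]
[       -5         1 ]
AB =
[       12        -2 ]
[       -9         3 ]

Matrix multiplication: (AB)[i][j] = sum over k of A[i][k] * B[k][j].
  (AB)[0][0] = (1)*(-3) + (-3)*(-5) = 12
  (AB)[0][1] = (1)*(1) + (-3)*(1) = -2
  (AB)[1][0] = (3)*(-3) + (0)*(-5) = -9
  (AB)[1][1] = (3)*(1) + (0)*(1) = 3
AB =
[       12        -2 ]
[       -9         3 ]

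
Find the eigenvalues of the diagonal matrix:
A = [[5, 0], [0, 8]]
λ₁ = 5, λ₂ = 8

The characteristic polynomial of A is det(A - λI) = (5 - λ)(8 - λ) = 0.
The roots are λ = 5 and λ = 8, so the eigenvalues are the diagonal entries.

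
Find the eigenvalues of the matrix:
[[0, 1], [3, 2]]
λ = -1 and λ = 3

Characteristic equation: det(A - λI) = 0
λ² - (trace)λ + (det) = 0
λ² - (2)λ + (-3) = 0
λ² - 2λ - 3 = 0
Solving: λ = -1, 3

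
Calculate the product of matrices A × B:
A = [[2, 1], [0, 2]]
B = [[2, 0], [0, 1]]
[[4, 1], [0, 2]]

Matrix multiplication:
C[0][0] = 2×2 + 1×0 = 4
C[0][1] = 2×0 + 1×1 = 1
C[1][0] = 0×2 + 2×0 = 0
C[1][1] = 0×0 + 2×1 = 2
Result: [[4, 1], [0, 2]]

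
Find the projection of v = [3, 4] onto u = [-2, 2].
[-1/2, 1/2]

The projection of v onto u is proj_u(v) = ((v·u) / (u·u)) · u.
v·u = (3)*(-2) + (4)*(2) = 2.
u·u = (-2)*(-2) + (2)*(2) = 8.
coefficient = 2 / 8 = 1/4.
proj_u(v) = 1/4 · [-2, 2] = [-1/2, 1/2].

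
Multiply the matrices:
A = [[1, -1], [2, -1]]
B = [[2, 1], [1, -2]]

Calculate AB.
[[1, 3], [3, 4]]

Each entry (i,j) of AB = sum over k of A[i][k]*B[k][j].
(AB)[0][0] = (1)*(2) + (-1)*(1) = 1
(AB)[0][1] = (1)*(1) + (-1)*(-2) = 3
(AB)[1][0] = (2)*(2) + (-1)*(1) = 3
(AB)[1][1] = (2)*(1) + (-1)*(-2) = 4
AB = [[1, 3], [3, 4]]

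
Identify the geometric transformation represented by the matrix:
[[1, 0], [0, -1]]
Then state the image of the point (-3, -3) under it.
reflection across the x-axis; image of (-3, -3) is (-3, 3)

This is a symmetric orthogonal matrix with determinant -1, which characterizes a reflection in ℝ².
The matrix [[1, 0], [0, -1]] represents: reflection across the x-axis.
Applying it to (-3, -3): [1·-3 + 0·-3, 0·-3 + -1·-3] = (-3, 3).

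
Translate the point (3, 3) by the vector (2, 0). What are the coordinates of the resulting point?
(5, 3)

Translation by (2, 0):
x' = 3 + 2 = 5
y' = 3 + 0 = 3
Homogeneous matrix: [[1, 0, 2], [0, 1, 0], [0, 0, 1]]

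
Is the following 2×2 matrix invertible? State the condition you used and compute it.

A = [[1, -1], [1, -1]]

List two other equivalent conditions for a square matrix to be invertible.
No, not invertible; det(A) = 0 (two rows are equal, so the rows are linearly dependent). Equivalent conditions (failing for this A): rank(A) < 2; Ax = 0 has non-trivial solutions; 0 is an eigenvalue; the columns are linearly dependent.

To check invertibility, compute det(A).
In this matrix, row 0 and the last row are identical, so one row is a scalar multiple of another and the rows are linearly dependent.
A matrix with linearly dependent rows has det = 0 and is not invertible.
Equivalent failed conditions:
- rank(A) < 2.
- Ax = 0 has non-trivial solutions.
- 0 is an eigenvalue.
- The columns are linearly dependent.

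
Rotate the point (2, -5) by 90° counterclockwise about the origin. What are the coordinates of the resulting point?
(5, 2)

Rotation matrix R(θ) = [[cos θ, -sin θ], [sin θ, cos θ]]; for θ = 90°:
R = [[0, -1], [1, 0]]
Result: R × [2, -5]ᵀ = [0·2 + (-1)·-5, 1·2 + (0)·-5]ᵀ = (5, 2)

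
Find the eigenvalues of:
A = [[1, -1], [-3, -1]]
λ = -2, 2

Solve det(A - λI) = 0. For a 2×2 matrix this is λ² - (trace)λ + det = 0.
trace(A) = 1 - 1 = 0.
det(A) = (1)*(-1) - (-1)*(-3) = -1 - 3 = -4.
Characteristic equation: λ² - (0)λ + (-4) = 0.
Discriminant: (0)² - 4*(-4) = 0 + 16 = 16.
Roots: λ = (0 ± √16) / 2 = -2, 2.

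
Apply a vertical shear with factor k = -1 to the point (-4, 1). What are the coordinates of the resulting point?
(-4, 5)

Shear matrix for vertical shear with factor k = -1:
[[1, 0], [-1, 1]]
Result: (-4, 1) → (-4, 5)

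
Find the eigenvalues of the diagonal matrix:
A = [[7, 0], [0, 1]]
λ₁ = 7, λ₂ = 1

The characteristic polynomial of A is det(A - λI) = (7 - λ)(1 - λ) = 0.
The roots are λ = 7 and λ = 1, so the eigenvalues are the diagonal entries.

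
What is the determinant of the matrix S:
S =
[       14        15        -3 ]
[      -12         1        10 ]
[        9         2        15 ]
det(S) = 4079

Expand along row 0 (cofactor expansion): det(S) = a*(e*i - f*h) - b*(d*i - f*g) + c*(d*h - e*g), where the 3×3 is [[a, b, c], [d, e, f], [g, h, i]].
Minor M_00 = (1)*(15) - (10)*(2) = 15 - 20 = -5.
Minor M_01 = (-12)*(15) - (10)*(9) = -180 - 90 = -270.
Minor M_02 = (-12)*(2) - (1)*(9) = -24 - 9 = -33.
det(S) = (14)*(-5) - (15)*(-270) + (-3)*(-33) = -70 + 4050 + 99 = 4079.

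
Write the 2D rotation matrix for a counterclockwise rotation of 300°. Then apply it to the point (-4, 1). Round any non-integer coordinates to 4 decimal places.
R = [[1/2, √3/2], [-√3/2, 1/2]]; R·(-4, 1) = (-1.1340, 3.9641)

Rotation matrix formula: R(θ) = [[cos θ, -sin θ], [sin θ, cos θ]]
For θ = 300°:
cos(300°) = 1/2
sin(300°) = -√3/2
R = [[1/2, √3/2], [-√3/2, 1/2]]
Apply to (-4, 1): [1/2·-4 + (√3/2)·1, -√3/2·-4 + 1/2·1] = (-1.1340, 3.9641)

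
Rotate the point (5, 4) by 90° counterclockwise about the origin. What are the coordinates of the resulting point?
(-4, 5)

Rotation matrix R(θ) = [[cos θ, -sin θ], [sin θ, cos θ]]; for θ = 90°:
R = [[0, -1], [1, 0]]
Result: R × [5, 4]ᵀ = [0·5 + (-1)·4, 1·5 + (0)·4]ᵀ = (-4, 5)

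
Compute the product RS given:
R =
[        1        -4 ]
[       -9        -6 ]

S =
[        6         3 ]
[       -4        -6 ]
RS =
[       22        27 ]
[      -30         9 ]

Matrix multiplication: (RS)[i][j] = sum over k of R[i][k] * S[k][j].
  (RS)[0][0] = (1)*(6) + (-4)*(-4) = 22
  (RS)[0][1] = (1)*(3) + (-4)*(-6) = 27
  (RS)[1][0] = (-9)*(6) + (-6)*(-4) = -30
  (RS)[1][1] = (-9)*(3) + (-6)*(-6) = 9
RS =
[       22        27 ]
[      -30         9 ]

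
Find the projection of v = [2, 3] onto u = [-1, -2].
[8/5, 16/5]

The projection of v onto u is proj_u(v) = ((v·u) / (u·u)) · u.
v·u = (2)*(-1) + (3)*(-2) = -8.
u·u = (-1)*(-1) + (-2)*(-2) = 5.
coefficient = -8 / 5 = -8/5.
proj_u(v) = -8/5 · [-1, -2] = [8/5, 16/5].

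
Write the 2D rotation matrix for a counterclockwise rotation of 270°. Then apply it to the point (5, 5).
R = [[0, 1], [-1, 0]]; R·(5, 5) = (5, -5)

Rotation matrix formula: R(θ) = [[cos θ, -sin θ], [sin θ, cos θ]]
For θ = 270°:
cos(270°) = 0
sin(270°) = -1
R = [[0, 1], [-1, 0]]
Apply to (5, 5): [0·5 + (1)·5, -1·5 + 0·5] = (5, -5)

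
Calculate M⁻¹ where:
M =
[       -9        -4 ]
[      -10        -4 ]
det(M) = -4
M⁻¹ =
[        1        -1 ]
[     -5/2       9/4 ]

For a 2×2 matrix M = [[a, b], [c, d]] with det(M) ≠ 0, M⁻¹ = (1/det(M)) * [[d, -b], [-c, a]].
det(M) = (-9)*(-4) - (-4)*(-10) = 36 - 40 = -4.
M⁻¹ = (1/-4) * [[-4, 4], [10, -9]].
Dividing each entry by -4 and reducing:
M⁻¹ =
[        1        -1 ]
[     -5/2       9/4 ]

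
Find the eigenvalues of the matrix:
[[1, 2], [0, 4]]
λ = 1 and λ = 4

Characteristic equation: det(A - λI) = 0
λ² - (trace)λ + (det) = 0
λ² - (5)λ + (4) = 0
λ² - 5λ + 4 = 0
Solving: λ = 1, 4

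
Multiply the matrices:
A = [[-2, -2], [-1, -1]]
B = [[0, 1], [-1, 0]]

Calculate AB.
[[2, -2], [1, -1]]

Each entry (i,j) of AB = sum over k of A[i][k]*B[k][j].
(AB)[0][0] = (-2)*(0) + (-2)*(-1) = 2
(AB)[0][1] = (-2)*(1) + (-2)*(0) = -2
(AB)[1][0] = (-1)*(0) + (-1)*(-1) = 1
(AB)[1][1] = (-1)*(1) + (-1)*(0) = -1
AB = [[2, -2], [1, -1]]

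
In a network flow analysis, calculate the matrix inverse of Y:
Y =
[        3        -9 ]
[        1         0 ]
det(Y) = 9
Y⁻¹ =
[        0         1 ]
[     -1/9       1/3 ]

For a 2×2 matrix Y = [[a, b], [c, d]] with det(Y) ≠ 0, Y⁻¹ = (1/det(Y)) * [[d, -b], [-c, a]].
det(Y) = (3)*(0) - (-9)*(1) = 0 + 9 = 9.
Y⁻¹ = (1/9) * [[0, 9], [-1, 3]].
Dividing each entry by 9 and reducing:
Y⁻¹ =
[        0         1 ]
[     -1/9       1/3 ]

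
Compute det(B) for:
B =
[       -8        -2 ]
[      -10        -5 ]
det(B) = 20

For a 2×2 matrix [[a, b], [c, d]], det = a*d - b*c.
det(B) = (-8)*(-5) - (-2)*(-10) = 40 - 20 = 20.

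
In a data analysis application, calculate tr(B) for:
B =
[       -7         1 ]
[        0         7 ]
tr(B) = -7 + 7 = 0

The trace of a square matrix is the sum of its diagonal entries.
Diagonal entries of B: B[0][0] = -7, B[1][1] = 7.
tr(B) = -7 + 7 = 0.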